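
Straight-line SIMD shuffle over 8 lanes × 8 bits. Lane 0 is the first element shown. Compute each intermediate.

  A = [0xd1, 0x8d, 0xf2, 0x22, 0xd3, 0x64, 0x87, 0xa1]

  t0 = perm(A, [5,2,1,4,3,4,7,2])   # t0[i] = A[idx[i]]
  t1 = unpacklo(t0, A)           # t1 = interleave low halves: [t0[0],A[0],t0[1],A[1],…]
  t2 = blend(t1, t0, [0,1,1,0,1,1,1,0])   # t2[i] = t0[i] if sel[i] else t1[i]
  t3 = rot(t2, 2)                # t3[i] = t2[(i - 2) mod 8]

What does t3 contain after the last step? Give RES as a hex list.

RES = [0xa1, 0x22, 0x64, 0xf2, 0x8d, 0x8d, 0x22, 0xd3]

  t0: 64 f2 8d d3 22 d3 a1 f2
  t1: 64 d1 f2 8d 8d f2 d3 22
  t2: 64 f2 8d 8d 22 d3 a1 22
  t3: a1 22 64 f2 8d 8d 22 d3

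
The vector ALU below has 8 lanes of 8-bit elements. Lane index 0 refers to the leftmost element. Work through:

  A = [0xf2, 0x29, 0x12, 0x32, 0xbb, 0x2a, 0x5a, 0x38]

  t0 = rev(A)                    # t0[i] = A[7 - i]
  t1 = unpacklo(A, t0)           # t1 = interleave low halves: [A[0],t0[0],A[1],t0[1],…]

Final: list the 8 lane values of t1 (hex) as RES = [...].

RES = [0xf2, 0x38, 0x29, 0x5a, 0x12, 0x2a, 0x32, 0xbb]

  t0: 38 5a 2a bb 32 12 29 f2
  t1: f2 38 29 5a 12 2a 32 bb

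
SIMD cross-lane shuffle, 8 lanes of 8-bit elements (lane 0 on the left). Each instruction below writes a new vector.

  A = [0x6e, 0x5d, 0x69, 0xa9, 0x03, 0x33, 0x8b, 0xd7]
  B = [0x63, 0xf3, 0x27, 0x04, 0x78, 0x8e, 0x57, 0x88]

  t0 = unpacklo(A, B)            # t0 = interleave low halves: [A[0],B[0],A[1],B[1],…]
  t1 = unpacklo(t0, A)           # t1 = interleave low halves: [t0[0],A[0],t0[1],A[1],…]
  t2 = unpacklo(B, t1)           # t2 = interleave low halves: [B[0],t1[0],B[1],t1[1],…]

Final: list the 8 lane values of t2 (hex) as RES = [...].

  t0: 6e 63 5d f3 69 27 a9 04
  t1: 6e 6e 63 5d 5d 69 f3 a9
  t2: 63 6e f3 6e 27 63 04 5d

RES = [0x63, 0x6e, 0xf3, 0x6e, 0x27, 0x63, 0x04, 0x5d]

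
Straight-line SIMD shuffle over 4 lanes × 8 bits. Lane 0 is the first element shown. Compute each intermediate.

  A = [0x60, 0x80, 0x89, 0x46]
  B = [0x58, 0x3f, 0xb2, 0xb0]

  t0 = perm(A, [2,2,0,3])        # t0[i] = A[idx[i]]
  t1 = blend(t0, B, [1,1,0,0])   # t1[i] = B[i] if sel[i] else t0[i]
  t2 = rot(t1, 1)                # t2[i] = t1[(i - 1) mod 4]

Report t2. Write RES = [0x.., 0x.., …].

  t0: 89 89 60 46
  t1: 58 3f 60 46
  t2: 46 58 3f 60

RES = [ 0x46  0x58  0x3f  0x60 ]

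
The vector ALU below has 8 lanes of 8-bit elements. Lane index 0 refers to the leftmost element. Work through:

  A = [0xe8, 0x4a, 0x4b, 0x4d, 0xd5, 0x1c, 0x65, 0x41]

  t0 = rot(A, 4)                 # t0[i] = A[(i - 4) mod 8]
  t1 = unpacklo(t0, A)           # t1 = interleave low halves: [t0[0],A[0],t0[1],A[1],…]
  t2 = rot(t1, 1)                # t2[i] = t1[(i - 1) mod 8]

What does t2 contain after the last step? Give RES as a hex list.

RES = [0x4d, 0xd5, 0xe8, 0x1c, 0x4a, 0x65, 0x4b, 0x41]

  t0: d5 1c 65 41 e8 4a 4b 4d
  t1: d5 e8 1c 4a 65 4b 41 4d
  t2: 4d d5 e8 1c 4a 65 4b 41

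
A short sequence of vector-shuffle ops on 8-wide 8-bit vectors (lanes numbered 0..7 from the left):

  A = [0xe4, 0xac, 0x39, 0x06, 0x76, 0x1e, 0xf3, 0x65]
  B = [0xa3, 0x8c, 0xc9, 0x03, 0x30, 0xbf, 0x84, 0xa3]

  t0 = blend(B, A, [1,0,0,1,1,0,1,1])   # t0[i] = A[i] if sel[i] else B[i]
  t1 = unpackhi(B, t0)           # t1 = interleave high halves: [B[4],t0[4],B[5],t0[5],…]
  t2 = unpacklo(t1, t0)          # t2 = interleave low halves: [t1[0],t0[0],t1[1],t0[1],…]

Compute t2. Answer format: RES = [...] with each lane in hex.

  t0: e4 8c c9 06 76 bf f3 65
  t1: 30 76 bf bf 84 f3 a3 65
  t2: 30 e4 76 8c bf c9 bf 06

RES = [ 0x30  0xe4  0x76  0x8c  0xbf  0xc9  0xbf  0x06 ]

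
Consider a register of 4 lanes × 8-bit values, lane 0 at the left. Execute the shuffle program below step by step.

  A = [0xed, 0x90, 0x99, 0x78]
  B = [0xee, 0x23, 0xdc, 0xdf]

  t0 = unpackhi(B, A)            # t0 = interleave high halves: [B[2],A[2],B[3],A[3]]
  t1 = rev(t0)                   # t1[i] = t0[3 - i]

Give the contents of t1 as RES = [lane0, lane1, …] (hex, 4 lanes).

  t0: dc 99 df 78
  t1: 78 df 99 dc

RES = [ 0x78  0xdf  0x99  0xdc ]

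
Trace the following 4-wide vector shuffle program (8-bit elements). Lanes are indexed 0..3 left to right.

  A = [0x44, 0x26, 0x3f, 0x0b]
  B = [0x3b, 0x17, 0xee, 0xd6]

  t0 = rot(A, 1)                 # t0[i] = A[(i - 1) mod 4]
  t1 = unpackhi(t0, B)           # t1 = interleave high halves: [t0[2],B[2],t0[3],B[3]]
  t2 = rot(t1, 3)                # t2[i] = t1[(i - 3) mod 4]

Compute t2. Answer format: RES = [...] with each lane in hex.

→ t0 |0b|44|26|3f|
→ t1 |26|ee|3f|d6|
→ t2 |ee|3f|d6|26|

RES = [ 0xee  0x3f  0xd6  0x26 ]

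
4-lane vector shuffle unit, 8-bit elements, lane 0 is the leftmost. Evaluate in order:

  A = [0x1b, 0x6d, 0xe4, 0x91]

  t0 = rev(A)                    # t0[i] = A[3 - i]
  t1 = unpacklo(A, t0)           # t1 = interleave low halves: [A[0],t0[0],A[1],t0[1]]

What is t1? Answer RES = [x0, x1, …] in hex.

RES = [ 0x1b  0x91  0x6d  0xe4 ]

t0 = [0x91, 0xe4, 0x6d, 0x1b]
t1 = [0x1b, 0x91, 0x6d, 0xe4]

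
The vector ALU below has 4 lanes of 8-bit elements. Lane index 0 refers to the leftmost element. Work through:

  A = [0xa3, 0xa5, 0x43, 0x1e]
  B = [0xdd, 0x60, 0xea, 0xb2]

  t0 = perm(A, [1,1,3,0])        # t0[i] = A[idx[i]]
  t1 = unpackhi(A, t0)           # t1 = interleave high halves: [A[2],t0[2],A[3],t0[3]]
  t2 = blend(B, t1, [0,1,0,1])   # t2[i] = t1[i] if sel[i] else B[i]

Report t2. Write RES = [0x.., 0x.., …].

RES = [0xdd, 0x1e, 0xea, 0xa3]

t0 = [0xa5, 0xa5, 0x1e, 0xa3]
t1 = [0x43, 0x1e, 0x1e, 0xa3]
t2 = [0xdd, 0x1e, 0xea, 0xa3]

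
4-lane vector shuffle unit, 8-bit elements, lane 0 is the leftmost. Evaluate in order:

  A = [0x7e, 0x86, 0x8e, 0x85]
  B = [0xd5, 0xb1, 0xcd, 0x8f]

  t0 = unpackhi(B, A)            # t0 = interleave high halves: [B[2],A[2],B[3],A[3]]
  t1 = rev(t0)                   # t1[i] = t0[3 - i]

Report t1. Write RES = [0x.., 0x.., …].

RES = [0x85, 0x8f, 0x8e, 0xcd]

t0 = [0xcd, 0x8e, 0x8f, 0x85]
t1 = [0x85, 0x8f, 0x8e, 0xcd]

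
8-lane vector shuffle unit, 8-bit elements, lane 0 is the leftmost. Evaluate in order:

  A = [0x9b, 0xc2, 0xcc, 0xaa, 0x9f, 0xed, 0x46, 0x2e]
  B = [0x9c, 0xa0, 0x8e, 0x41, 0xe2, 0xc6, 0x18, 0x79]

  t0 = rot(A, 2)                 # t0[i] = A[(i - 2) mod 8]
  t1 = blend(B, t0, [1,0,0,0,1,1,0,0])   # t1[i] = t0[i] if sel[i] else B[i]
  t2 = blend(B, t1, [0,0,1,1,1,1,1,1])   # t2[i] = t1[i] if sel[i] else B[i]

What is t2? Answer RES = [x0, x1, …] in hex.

RES = [0x9c, 0xa0, 0x8e, 0x41, 0xcc, 0xaa, 0x18, 0x79]

t0 = [0x46, 0x2e, 0x9b, 0xc2, 0xcc, 0xaa, 0x9f, 0xed]
t1 = [0x46, 0xa0, 0x8e, 0x41, 0xcc, 0xaa, 0x18, 0x79]
t2 = [0x9c, 0xa0, 0x8e, 0x41, 0xcc, 0xaa, 0x18, 0x79]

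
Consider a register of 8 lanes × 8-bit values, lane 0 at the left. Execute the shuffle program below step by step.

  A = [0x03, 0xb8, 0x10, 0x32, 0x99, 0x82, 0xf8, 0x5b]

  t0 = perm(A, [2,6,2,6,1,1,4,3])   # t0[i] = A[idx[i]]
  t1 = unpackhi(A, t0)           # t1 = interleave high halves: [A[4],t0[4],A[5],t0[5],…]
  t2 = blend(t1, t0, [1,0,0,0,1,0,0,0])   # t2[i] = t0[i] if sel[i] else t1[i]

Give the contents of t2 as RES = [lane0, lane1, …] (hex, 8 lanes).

  t0: 10 f8 10 f8 b8 b8 99 32
  t1: 99 b8 82 b8 f8 99 5b 32
  t2: 10 b8 82 b8 b8 99 5b 32

RES = [0x10, 0xb8, 0x82, 0xb8, 0xb8, 0x99, 0x5b, 0x32]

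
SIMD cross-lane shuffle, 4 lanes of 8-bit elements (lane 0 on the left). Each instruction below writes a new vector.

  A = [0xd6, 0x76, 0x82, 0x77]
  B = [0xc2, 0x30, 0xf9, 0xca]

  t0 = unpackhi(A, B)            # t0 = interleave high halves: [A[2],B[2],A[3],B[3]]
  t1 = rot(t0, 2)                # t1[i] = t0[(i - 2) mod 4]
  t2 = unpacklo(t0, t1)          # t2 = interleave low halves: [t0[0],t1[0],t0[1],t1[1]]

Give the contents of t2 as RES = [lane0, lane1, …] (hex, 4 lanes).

t0 = [0x82, 0xf9, 0x77, 0xca]
t1 = [0x77, 0xca, 0x82, 0xf9]
t2 = [0x82, 0x77, 0xf9, 0xca]

RES = [0x82, 0x77, 0xf9, 0xca]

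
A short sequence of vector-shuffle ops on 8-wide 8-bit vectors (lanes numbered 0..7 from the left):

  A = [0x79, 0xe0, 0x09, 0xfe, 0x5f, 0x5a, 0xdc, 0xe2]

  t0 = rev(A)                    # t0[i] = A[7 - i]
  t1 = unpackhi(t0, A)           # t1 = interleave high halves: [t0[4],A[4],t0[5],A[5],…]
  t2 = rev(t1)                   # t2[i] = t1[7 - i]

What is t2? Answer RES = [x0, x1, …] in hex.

t0 = [0xe2, 0xdc, 0x5a, 0x5f, 0xfe, 0x09, 0xe0, 0x79]
t1 = [0xfe, 0x5f, 0x09, 0x5a, 0xe0, 0xdc, 0x79, 0xe2]
t2 = [0xe2, 0x79, 0xdc, 0xe0, 0x5a, 0x09, 0x5f, 0xfe]

RES = [0xe2, 0x79, 0xdc, 0xe0, 0x5a, 0x09, 0x5f, 0xfe]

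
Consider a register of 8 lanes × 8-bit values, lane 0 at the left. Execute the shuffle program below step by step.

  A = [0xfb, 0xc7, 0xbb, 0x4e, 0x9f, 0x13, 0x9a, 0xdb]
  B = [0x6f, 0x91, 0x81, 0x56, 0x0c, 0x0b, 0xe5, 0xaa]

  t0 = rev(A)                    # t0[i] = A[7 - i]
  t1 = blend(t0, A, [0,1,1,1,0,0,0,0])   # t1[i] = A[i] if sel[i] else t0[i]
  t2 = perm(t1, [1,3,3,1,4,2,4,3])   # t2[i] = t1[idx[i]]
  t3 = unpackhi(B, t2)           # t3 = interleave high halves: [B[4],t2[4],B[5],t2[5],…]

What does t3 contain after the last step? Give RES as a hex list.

t0 = [0xdb, 0x9a, 0x13, 0x9f, 0x4e, 0xbb, 0xc7, 0xfb]
t1 = [0xdb, 0xc7, 0xbb, 0x4e, 0x4e, 0xbb, 0xc7, 0xfb]
t2 = [0xc7, 0x4e, 0x4e, 0xc7, 0x4e, 0xbb, 0x4e, 0x4e]
t3 = [0x0c, 0x4e, 0x0b, 0xbb, 0xe5, 0x4e, 0xaa, 0x4e]

RES = [ 0x0c  0x4e  0x0b  0xbb  0xe5  0x4e  0xaa  0x4e ]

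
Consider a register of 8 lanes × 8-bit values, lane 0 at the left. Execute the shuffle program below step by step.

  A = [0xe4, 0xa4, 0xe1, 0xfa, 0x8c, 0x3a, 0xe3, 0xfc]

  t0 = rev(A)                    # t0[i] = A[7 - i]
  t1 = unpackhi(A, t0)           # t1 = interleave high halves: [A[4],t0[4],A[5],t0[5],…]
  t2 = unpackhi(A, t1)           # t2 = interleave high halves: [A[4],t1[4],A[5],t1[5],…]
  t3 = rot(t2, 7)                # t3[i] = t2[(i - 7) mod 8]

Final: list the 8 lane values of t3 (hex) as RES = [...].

RES = [0xe3, 0x3a, 0xa4, 0xe3, 0xfc, 0xfc, 0xe4, 0x8c]

t0 = [0xfc, 0xe3, 0x3a, 0x8c, 0xfa, 0xe1, 0xa4, 0xe4]
t1 = [0x8c, 0xfa, 0x3a, 0xe1, 0xe3, 0xa4, 0xfc, 0xe4]
t2 = [0x8c, 0xe3, 0x3a, 0xa4, 0xe3, 0xfc, 0xfc, 0xe4]
t3 = [0xe3, 0x3a, 0xa4, 0xe3, 0xfc, 0xfc, 0xe4, 0x8c]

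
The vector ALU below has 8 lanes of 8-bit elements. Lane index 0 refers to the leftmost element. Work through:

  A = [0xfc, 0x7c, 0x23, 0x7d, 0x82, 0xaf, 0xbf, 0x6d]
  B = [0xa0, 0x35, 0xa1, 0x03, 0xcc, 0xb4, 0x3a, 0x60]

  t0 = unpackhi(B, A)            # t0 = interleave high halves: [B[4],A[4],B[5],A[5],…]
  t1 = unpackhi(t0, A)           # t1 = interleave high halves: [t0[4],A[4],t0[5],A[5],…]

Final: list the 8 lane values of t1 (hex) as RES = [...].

t0 = [0xcc, 0x82, 0xb4, 0xaf, 0x3a, 0xbf, 0x60, 0x6d]
t1 = [0x3a, 0x82, 0xbf, 0xaf, 0x60, 0xbf, 0x6d, 0x6d]

RES = [0x3a, 0x82, 0xbf, 0xaf, 0x60, 0xbf, 0x6d, 0x6d]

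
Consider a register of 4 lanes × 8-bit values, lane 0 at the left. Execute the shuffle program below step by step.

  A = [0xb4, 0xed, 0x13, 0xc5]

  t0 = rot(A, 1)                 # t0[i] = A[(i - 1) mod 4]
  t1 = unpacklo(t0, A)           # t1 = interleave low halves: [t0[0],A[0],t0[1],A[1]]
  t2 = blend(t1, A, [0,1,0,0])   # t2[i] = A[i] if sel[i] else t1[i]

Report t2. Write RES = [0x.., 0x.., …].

  t0: c5 b4 ed 13
  t1: c5 b4 b4 ed
  t2: c5 ed b4 ed

RES = [ 0xc5  0xed  0xb4  0xed ]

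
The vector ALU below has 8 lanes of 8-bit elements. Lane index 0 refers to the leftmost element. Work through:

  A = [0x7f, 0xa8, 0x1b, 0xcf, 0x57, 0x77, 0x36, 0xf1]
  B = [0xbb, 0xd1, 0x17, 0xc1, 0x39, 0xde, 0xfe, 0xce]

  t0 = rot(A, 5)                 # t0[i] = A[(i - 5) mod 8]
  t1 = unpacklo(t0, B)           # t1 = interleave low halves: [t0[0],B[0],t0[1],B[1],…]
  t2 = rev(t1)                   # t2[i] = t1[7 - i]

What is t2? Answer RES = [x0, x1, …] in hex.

→ t0 |cf|57|77|36|f1|7f|a8|1b|
→ t1 |cf|bb|57|d1|77|17|36|c1|
→ t2 |c1|36|17|77|d1|57|bb|cf|

RES = [0xc1, 0x36, 0x17, 0x77, 0xd1, 0x57, 0xbb, 0xcf]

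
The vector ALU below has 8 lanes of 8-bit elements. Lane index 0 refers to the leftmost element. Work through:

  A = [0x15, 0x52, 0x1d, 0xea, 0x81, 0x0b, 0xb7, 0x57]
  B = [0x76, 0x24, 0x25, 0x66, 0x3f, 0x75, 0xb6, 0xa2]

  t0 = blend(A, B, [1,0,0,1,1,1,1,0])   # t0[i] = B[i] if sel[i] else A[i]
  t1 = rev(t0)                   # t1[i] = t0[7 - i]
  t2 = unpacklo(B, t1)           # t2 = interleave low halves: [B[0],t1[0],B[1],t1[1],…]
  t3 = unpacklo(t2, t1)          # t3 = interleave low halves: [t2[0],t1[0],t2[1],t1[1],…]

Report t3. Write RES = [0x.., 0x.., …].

  t0: 76 52 1d 66 3f 75 b6 57
  t1: 57 b6 75 3f 66 1d 52 76
  t2: 76 57 24 b6 25 75 66 3f
  t3: 76 57 57 b6 24 75 b6 3f

RES = [0x76, 0x57, 0x57, 0xb6, 0x24, 0x75, 0xb6, 0x3f]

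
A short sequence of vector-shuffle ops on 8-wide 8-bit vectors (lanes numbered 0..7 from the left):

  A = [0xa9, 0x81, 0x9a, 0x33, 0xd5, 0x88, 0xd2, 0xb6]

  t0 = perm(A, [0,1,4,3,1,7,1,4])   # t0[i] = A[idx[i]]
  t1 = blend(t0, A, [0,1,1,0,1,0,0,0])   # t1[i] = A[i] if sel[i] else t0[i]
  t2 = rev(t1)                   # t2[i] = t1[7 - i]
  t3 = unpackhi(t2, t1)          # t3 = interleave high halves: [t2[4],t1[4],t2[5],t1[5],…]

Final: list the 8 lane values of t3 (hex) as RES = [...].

RES = [ 0x33  0xd5  0x9a  0xb6  0x81  0x81  0xa9  0xd5 ]

  t0: a9 81 d5 33 81 b6 81 d5
  t1: a9 81 9a 33 d5 b6 81 d5
  t2: d5 81 b6 d5 33 9a 81 a9
  t3: 33 d5 9a b6 81 81 a9 d5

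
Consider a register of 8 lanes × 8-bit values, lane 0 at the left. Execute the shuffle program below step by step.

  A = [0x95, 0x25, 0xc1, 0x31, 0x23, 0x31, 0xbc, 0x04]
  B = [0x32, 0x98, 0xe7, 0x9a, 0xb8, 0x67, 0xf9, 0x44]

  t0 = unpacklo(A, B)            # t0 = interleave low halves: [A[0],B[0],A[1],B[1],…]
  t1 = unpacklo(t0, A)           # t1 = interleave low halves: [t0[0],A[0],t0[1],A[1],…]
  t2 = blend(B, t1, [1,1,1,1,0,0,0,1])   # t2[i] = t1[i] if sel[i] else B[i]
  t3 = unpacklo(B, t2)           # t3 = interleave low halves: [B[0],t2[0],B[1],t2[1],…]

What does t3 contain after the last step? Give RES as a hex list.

  t0: 95 32 25 98 c1 e7 31 9a
  t1: 95 95 32 25 25 c1 98 31
  t2: 95 95 32 25 b8 67 f9 31
  t3: 32 95 98 95 e7 32 9a 25

RES = [ 0x32  0x95  0x98  0x95  0xe7  0x32  0x9a  0x25 ]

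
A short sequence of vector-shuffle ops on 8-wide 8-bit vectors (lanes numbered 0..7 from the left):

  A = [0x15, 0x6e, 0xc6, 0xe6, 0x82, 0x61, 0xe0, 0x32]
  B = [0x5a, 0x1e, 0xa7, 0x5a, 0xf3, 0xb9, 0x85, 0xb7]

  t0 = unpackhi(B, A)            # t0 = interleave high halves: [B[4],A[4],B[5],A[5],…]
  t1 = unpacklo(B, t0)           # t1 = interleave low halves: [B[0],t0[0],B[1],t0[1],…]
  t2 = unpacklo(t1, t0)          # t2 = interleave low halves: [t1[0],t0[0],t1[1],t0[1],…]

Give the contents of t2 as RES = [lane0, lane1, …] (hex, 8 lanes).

RES = [0x5a, 0xf3, 0xf3, 0x82, 0x1e, 0xb9, 0x82, 0x61]

→ t0 |f3|82|b9|61|85|e0|b7|32|
→ t1 |5a|f3|1e|82|a7|b9|5a|61|
→ t2 |5a|f3|f3|82|1e|b9|82|61|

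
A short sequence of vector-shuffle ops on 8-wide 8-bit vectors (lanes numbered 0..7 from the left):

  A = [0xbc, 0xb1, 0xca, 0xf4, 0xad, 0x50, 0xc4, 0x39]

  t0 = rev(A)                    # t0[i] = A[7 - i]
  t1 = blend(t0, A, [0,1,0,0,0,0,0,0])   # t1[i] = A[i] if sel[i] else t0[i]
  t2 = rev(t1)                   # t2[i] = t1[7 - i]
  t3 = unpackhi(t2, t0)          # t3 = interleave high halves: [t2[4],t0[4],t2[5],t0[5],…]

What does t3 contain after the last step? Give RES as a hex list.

  t0: 39 c4 50 ad f4 ca b1 bc
  t1: 39 b1 50 ad f4 ca b1 bc
  t2: bc b1 ca f4 ad 50 b1 39
  t3: ad f4 50 ca b1 b1 39 bc

RES = [ 0xad  0xf4  0x50  0xca  0xb1  0xb1  0x39  0xbc ]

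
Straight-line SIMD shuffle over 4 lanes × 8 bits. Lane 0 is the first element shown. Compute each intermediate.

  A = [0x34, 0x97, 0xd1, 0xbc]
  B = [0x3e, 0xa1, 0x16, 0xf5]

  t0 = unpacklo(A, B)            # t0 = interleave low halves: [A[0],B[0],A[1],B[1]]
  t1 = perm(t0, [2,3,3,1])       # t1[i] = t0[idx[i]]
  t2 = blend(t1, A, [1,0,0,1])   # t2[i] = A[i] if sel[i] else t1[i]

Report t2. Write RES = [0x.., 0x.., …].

→ t0 |34|3e|97|a1|
→ t1 |97|a1|a1|3e|
→ t2 |34|a1|a1|bc|

RES = [0x34, 0xa1, 0xa1, 0xbc]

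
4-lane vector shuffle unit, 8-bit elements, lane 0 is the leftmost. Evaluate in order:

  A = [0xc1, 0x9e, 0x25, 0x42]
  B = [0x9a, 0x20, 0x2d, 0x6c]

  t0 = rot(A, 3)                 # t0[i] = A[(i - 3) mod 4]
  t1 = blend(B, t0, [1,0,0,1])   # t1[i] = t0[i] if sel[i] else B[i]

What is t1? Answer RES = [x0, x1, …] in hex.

  t0: 9e 25 42 c1
  t1: 9e 20 2d c1

RES = [ 0x9e  0x20  0x2d  0xc1 ]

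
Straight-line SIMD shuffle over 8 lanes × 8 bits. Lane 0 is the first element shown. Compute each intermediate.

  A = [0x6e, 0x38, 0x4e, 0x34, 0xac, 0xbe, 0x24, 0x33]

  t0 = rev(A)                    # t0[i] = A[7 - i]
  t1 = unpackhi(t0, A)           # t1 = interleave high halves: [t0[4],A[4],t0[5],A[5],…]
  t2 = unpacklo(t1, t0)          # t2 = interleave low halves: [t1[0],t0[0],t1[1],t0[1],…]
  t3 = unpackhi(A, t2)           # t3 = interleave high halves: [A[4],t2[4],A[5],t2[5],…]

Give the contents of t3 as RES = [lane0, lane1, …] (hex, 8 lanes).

RES = [ 0xac  0x4e  0xbe  0xbe  0x24  0xbe  0x33  0xac ]

t0 = [0x33, 0x24, 0xbe, 0xac, 0x34, 0x4e, 0x38, 0x6e]
t1 = [0x34, 0xac, 0x4e, 0xbe, 0x38, 0x24, 0x6e, 0x33]
t2 = [0x34, 0x33, 0xac, 0x24, 0x4e, 0xbe, 0xbe, 0xac]
t3 = [0xac, 0x4e, 0xbe, 0xbe, 0x24, 0xbe, 0x33, 0xac]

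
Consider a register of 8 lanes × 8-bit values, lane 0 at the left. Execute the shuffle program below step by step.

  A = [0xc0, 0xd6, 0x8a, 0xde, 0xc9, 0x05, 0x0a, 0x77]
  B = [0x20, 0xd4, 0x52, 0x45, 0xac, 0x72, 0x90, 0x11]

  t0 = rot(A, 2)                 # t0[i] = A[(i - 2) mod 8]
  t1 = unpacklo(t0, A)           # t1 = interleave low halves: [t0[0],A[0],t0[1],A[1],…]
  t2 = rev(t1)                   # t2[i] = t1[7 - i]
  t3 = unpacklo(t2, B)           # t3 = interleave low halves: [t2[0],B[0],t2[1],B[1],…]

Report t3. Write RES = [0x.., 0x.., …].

  t0: 0a 77 c0 d6 8a de c9 05
  t1: 0a c0 77 d6 c0 8a d6 de
  t2: de d6 8a c0 d6 77 c0 0a
  t3: de 20 d6 d4 8a 52 c0 45

RES = [ 0xde  0x20  0xd6  0xd4  0x8a  0x52  0xc0  0x45 ]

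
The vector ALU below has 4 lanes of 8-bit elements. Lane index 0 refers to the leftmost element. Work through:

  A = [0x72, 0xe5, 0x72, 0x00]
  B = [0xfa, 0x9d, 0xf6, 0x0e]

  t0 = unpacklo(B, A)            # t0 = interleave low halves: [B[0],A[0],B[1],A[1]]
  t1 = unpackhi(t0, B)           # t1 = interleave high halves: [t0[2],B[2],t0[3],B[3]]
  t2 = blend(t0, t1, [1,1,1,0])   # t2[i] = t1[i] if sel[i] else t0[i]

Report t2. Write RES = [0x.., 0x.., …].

RES = [0x9d, 0xf6, 0xe5, 0xe5]

→ t0 |fa|72|9d|e5|
→ t1 |9d|f6|e5|0e|
→ t2 |9d|f6|e5|e5|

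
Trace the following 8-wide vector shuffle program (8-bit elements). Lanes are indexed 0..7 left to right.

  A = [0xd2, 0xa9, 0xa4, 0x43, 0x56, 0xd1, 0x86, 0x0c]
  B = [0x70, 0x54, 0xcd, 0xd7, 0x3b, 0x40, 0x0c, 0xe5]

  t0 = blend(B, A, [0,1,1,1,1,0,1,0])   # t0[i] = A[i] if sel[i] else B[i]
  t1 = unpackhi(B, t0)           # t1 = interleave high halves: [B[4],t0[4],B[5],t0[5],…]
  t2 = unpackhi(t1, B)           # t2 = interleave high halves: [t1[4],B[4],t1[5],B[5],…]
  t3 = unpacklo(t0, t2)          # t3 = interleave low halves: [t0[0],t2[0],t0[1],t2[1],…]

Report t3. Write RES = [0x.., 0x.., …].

RES = [ 0x70  0x0c  0xa9  0x3b  0xa4  0x86  0x43  0x40 ]

t0 = [0x70, 0xa9, 0xa4, 0x43, 0x56, 0x40, 0x86, 0xe5]
t1 = [0x3b, 0x56, 0x40, 0x40, 0x0c, 0x86, 0xe5, 0xe5]
t2 = [0x0c, 0x3b, 0x86, 0x40, 0xe5, 0x0c, 0xe5, 0xe5]
t3 = [0x70, 0x0c, 0xa9, 0x3b, 0xa4, 0x86, 0x43, 0x40]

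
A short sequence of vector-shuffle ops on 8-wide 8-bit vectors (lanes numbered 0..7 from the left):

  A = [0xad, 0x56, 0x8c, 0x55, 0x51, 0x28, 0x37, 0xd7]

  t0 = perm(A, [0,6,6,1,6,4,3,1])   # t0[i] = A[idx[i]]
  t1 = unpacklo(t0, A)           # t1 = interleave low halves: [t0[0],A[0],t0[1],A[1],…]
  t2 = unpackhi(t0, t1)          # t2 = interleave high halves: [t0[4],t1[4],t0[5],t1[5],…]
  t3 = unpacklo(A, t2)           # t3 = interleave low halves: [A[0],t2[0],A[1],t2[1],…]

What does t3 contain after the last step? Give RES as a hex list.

RES = [ 0xad  0x37  0x56  0x37  0x8c  0x51  0x55  0x8c ]

→ t0 |ad|37|37|56|37|51|55|56|
→ t1 |ad|ad|37|56|37|8c|56|55|
→ t2 |37|37|51|8c|55|56|56|55|
→ t3 |ad|37|56|37|8c|51|55|8c|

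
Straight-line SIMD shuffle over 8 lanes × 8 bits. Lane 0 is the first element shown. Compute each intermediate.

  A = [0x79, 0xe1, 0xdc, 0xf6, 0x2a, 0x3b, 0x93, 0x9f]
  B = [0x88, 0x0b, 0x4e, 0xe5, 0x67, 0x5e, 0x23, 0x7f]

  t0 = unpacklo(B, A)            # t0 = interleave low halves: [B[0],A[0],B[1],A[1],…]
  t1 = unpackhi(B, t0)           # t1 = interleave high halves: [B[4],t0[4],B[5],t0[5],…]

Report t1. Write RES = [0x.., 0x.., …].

t0 = [0x88, 0x79, 0x0b, 0xe1, 0x4e, 0xdc, 0xe5, 0xf6]
t1 = [0x67, 0x4e, 0x5e, 0xdc, 0x23, 0xe5, 0x7f, 0xf6]

RES = [ 0x67  0x4e  0x5e  0xdc  0x23  0xe5  0x7f  0xf6 ]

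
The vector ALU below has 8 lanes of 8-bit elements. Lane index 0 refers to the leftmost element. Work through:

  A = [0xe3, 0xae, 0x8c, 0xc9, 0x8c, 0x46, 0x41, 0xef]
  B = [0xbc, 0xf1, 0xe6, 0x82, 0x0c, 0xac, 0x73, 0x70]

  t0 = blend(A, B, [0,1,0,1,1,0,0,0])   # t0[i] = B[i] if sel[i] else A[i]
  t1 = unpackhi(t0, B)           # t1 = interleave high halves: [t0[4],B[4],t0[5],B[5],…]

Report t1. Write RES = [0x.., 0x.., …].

t0 = [0xe3, 0xf1, 0x8c, 0x82, 0x0c, 0x46, 0x41, 0xef]
t1 = [0x0c, 0x0c, 0x46, 0xac, 0x41, 0x73, 0xef, 0x70]

RES = [ 0x0c  0x0c  0x46  0xac  0x41  0x73  0xef  0x70 ]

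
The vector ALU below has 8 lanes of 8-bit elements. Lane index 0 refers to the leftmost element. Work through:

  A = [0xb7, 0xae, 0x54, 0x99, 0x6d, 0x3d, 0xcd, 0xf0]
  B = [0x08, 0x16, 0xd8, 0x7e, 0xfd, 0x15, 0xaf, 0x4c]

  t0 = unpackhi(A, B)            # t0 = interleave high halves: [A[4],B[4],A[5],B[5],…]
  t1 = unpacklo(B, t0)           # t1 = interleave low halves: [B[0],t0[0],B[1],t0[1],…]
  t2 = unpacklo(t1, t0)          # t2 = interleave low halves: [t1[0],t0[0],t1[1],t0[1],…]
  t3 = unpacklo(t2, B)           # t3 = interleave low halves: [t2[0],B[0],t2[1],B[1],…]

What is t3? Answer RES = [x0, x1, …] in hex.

RES = [ 0x08  0x08  0x6d  0x16  0x6d  0xd8  0xfd  0x7e ]

→ t0 |6d|fd|3d|15|cd|af|f0|4c|
→ t1 |08|6d|16|fd|d8|3d|7e|15|
→ t2 |08|6d|6d|fd|16|3d|fd|15|
→ t3 |08|08|6d|16|6d|d8|fd|7e|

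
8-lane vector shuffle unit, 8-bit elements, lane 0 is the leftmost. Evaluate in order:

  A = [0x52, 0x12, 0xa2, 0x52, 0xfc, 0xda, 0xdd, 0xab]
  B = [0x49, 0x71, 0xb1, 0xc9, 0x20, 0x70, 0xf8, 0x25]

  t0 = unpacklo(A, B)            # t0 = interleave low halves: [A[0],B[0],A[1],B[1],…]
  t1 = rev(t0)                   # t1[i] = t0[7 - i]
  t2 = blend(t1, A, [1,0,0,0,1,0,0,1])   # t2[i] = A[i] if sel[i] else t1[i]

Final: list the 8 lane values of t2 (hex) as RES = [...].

  t0: 52 49 12 71 a2 b1 52 c9
  t1: c9 52 b1 a2 71 12 49 52
  t2: 52 52 b1 a2 fc 12 49 ab

RES = [ 0x52  0x52  0xb1  0xa2  0xfc  0x12  0x49  0xab ]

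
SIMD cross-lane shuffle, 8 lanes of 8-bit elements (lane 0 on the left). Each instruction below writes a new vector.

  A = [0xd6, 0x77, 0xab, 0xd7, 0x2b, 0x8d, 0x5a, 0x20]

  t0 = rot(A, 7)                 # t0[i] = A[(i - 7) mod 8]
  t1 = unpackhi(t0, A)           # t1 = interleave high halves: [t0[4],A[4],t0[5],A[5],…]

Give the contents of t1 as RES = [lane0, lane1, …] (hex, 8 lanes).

RES = [0x8d, 0x2b, 0x5a, 0x8d, 0x20, 0x5a, 0xd6, 0x20]

  t0: 77 ab d7 2b 8d 5a 20 d6
  t1: 8d 2b 5a 8d 20 5a d6 20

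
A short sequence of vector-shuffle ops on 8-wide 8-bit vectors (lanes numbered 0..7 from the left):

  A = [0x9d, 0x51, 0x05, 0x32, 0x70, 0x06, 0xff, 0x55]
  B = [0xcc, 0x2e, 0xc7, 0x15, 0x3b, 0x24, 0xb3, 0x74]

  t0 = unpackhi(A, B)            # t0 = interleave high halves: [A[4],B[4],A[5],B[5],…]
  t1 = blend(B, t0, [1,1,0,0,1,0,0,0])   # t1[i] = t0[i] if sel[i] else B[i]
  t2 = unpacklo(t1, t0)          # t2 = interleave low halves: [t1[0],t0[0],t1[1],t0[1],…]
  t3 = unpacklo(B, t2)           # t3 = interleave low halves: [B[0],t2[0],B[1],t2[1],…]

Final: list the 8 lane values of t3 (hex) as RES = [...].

→ t0 |70|3b|06|24|ff|b3|55|74|
→ t1 |70|3b|c7|15|ff|24|b3|74|
→ t2 |70|70|3b|3b|c7|06|15|24|
→ t3 |cc|70|2e|70|c7|3b|15|3b|

RES = [0xcc, 0x70, 0x2e, 0x70, 0xc7, 0x3b, 0x15, 0x3b]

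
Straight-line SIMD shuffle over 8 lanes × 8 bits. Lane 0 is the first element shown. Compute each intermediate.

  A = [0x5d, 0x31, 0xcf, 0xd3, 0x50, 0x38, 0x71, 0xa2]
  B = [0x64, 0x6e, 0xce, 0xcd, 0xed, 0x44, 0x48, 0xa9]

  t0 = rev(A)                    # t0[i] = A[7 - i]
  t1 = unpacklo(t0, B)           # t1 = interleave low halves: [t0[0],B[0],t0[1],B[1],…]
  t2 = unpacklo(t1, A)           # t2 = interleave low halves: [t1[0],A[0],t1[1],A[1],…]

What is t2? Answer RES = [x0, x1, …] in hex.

RES = [ 0xa2  0x5d  0x64  0x31  0x71  0xcf  0x6e  0xd3 ]

→ t0 |a2|71|38|50|d3|cf|31|5d|
→ t1 |a2|64|71|6e|38|ce|50|cd|
→ t2 |a2|5d|64|31|71|cf|6e|d3|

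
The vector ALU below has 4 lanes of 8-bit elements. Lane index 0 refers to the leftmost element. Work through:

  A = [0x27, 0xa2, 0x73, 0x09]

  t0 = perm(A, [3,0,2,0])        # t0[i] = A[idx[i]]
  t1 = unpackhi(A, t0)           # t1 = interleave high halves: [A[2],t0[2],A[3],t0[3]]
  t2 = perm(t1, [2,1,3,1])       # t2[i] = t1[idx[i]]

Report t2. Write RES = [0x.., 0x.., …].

RES = [0x09, 0x73, 0x27, 0x73]

  t0: 09 27 73 27
  t1: 73 73 09 27
  t2: 09 73 27 73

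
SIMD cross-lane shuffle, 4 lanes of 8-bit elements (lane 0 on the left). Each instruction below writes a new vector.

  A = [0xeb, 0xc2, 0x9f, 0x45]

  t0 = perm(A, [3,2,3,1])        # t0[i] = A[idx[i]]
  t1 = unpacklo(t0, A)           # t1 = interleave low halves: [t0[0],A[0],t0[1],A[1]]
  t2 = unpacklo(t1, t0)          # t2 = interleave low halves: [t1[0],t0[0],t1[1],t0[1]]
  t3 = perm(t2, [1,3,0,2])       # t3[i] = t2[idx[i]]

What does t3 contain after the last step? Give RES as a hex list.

t0 = [0x45, 0x9f, 0x45, 0xc2]
t1 = [0x45, 0xeb, 0x9f, 0xc2]
t2 = [0x45, 0x45, 0xeb, 0x9f]
t3 = [0x45, 0x9f, 0x45, 0xeb]

RES = [0x45, 0x9f, 0x45, 0xeb]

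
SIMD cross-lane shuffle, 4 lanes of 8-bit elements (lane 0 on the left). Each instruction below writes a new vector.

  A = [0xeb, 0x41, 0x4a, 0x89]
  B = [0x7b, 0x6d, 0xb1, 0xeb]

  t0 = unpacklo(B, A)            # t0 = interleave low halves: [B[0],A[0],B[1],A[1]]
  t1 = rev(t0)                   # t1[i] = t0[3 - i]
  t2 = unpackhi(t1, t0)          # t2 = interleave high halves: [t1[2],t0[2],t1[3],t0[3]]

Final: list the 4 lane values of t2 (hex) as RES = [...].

RES = [0xeb, 0x6d, 0x7b, 0x41]

→ t0 |7b|eb|6d|41|
→ t1 |41|6d|eb|7b|
→ t2 |eb|6d|7b|41|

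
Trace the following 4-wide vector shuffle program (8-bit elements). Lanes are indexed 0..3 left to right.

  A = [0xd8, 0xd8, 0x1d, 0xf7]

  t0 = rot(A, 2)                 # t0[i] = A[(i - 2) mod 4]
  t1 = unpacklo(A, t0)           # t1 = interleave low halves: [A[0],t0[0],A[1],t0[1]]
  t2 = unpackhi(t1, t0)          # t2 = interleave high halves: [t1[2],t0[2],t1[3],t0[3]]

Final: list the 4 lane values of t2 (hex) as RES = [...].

RES = [0xd8, 0xd8, 0xf7, 0xd8]

  t0: 1d f7 d8 d8
  t1: d8 1d d8 f7
  t2: d8 d8 f7 d8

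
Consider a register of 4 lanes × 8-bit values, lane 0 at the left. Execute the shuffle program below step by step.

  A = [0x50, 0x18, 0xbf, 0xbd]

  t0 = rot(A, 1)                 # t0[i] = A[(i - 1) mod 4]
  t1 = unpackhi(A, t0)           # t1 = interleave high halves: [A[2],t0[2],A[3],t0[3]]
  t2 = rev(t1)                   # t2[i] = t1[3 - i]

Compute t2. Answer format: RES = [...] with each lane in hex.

RES = [0xbf, 0xbd, 0x18, 0xbf]

→ t0 |bd|50|18|bf|
→ t1 |bf|18|bd|bf|
→ t2 |bf|bd|18|bf|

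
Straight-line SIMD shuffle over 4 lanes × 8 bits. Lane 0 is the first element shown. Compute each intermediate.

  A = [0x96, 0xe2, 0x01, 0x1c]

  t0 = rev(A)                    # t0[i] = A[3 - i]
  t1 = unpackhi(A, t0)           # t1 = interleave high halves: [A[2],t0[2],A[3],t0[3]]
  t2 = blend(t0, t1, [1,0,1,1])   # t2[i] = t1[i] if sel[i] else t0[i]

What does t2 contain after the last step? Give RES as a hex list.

t0 = [0x1c, 0x01, 0xe2, 0x96]
t1 = [0x01, 0xe2, 0x1c, 0x96]
t2 = [0x01, 0x01, 0x1c, 0x96]

RES = [ 0x01  0x01  0x1c  0x96 ]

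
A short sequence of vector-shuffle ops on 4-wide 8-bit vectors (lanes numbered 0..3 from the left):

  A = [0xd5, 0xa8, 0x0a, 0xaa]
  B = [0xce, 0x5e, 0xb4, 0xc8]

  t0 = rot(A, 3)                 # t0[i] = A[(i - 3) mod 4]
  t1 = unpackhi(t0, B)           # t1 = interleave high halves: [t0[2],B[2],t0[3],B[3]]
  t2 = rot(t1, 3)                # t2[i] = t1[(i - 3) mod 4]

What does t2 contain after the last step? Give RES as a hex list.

RES = [ 0xb4  0xd5  0xc8  0xaa ]

  t0: a8 0a aa d5
  t1: aa b4 d5 c8
  t2: b4 d5 c8 aa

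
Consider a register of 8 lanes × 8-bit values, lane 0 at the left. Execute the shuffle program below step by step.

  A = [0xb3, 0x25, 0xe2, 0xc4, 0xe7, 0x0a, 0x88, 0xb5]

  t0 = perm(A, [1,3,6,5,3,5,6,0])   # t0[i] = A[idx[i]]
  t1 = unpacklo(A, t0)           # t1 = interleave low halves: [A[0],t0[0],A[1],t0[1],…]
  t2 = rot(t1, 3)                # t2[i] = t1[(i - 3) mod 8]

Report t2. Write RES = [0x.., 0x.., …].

RES = [ 0x88  0xc4  0x0a  0xb3  0x25  0x25  0xc4  0xe2 ]

  t0: 25 c4 88 0a c4 0a 88 b3
  t1: b3 25 25 c4 e2 88 c4 0a
  t2: 88 c4 0a b3 25 25 c4 e2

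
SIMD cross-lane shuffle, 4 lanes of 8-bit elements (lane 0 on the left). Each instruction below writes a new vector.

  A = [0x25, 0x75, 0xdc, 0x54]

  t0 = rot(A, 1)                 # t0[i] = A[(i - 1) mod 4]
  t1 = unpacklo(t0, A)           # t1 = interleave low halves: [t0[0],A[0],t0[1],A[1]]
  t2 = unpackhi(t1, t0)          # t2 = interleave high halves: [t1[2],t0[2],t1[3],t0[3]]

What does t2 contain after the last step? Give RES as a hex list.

→ t0 |54|25|75|dc|
→ t1 |54|25|25|75|
→ t2 |25|75|75|dc|

RES = [0x25, 0x75, 0x75, 0xdc]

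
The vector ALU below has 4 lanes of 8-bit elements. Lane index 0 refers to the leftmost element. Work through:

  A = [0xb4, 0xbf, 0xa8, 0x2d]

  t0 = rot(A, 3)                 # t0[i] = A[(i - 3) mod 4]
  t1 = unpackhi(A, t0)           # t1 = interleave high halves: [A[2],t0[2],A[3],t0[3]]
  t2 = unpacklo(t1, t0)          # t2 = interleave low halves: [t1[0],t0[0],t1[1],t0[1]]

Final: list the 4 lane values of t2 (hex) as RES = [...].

RES = [ 0xa8  0xbf  0x2d  0xa8 ]

→ t0 |bf|a8|2d|b4|
→ t1 |a8|2d|2d|b4|
→ t2 |a8|bf|2d|a8|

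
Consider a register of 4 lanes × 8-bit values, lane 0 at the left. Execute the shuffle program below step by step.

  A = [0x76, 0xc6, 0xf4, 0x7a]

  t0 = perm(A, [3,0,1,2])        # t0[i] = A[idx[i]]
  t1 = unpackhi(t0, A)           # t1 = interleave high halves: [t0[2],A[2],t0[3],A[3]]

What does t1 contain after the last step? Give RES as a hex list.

RES = [ 0xc6  0xf4  0xf4  0x7a ]

t0 = [0x7a, 0x76, 0xc6, 0xf4]
t1 = [0xc6, 0xf4, 0xf4, 0x7a]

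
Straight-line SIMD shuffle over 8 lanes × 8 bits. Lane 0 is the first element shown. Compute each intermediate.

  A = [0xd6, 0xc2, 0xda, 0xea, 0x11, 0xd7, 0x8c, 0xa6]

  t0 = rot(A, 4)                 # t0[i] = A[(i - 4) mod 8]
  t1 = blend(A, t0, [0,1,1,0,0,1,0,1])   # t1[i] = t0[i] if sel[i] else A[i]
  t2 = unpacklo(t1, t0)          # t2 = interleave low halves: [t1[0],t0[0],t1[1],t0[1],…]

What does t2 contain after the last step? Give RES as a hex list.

t0 = [0x11, 0xd7, 0x8c, 0xa6, 0xd6, 0xc2, 0xda, 0xea]
t1 = [0xd6, 0xd7, 0x8c, 0xea, 0x11, 0xc2, 0x8c, 0xea]
t2 = [0xd6, 0x11, 0xd7, 0xd7, 0x8c, 0x8c, 0xea, 0xa6]

RES = [0xd6, 0x11, 0xd7, 0xd7, 0x8c, 0x8c, 0xea, 0xa6]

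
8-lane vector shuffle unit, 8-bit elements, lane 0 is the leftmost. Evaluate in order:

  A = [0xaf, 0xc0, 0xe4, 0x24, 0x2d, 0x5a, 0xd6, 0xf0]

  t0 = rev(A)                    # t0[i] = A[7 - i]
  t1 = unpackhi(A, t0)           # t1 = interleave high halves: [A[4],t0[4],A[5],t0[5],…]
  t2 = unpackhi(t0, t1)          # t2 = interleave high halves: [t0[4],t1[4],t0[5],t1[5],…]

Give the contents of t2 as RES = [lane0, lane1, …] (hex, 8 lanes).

RES = [0x24, 0xd6, 0xe4, 0xc0, 0xc0, 0xf0, 0xaf, 0xaf]

t0 = [0xf0, 0xd6, 0x5a, 0x2d, 0x24, 0xe4, 0xc0, 0xaf]
t1 = [0x2d, 0x24, 0x5a, 0xe4, 0xd6, 0xc0, 0xf0, 0xaf]
t2 = [0x24, 0xd6, 0xe4, 0xc0, 0xc0, 0xf0, 0xaf, 0xaf]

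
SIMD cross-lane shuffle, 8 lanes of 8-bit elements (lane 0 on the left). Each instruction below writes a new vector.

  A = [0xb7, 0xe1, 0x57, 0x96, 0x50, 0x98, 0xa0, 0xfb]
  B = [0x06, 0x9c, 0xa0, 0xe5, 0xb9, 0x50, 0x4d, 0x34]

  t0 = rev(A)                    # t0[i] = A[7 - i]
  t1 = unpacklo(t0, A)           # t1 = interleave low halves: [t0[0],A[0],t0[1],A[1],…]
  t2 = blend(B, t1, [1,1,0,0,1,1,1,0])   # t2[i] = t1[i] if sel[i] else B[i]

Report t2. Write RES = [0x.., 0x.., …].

t0 = [0xfb, 0xa0, 0x98, 0x50, 0x96, 0x57, 0xe1, 0xb7]
t1 = [0xfb, 0xb7, 0xa0, 0xe1, 0x98, 0x57, 0x50, 0x96]
t2 = [0xfb, 0xb7, 0xa0, 0xe5, 0x98, 0x57, 0x50, 0x34]

RES = [ 0xfb  0xb7  0xa0  0xe5  0x98  0x57  0x50  0x34 ]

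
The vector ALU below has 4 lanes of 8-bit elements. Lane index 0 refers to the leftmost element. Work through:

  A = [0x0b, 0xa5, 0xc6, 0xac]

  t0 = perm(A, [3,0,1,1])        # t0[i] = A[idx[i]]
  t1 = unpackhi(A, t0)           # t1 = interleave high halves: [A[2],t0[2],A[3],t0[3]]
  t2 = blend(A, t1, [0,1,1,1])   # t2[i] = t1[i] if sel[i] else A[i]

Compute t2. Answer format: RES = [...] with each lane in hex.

RES = [ 0x0b  0xa5  0xac  0xa5 ]

  t0: ac 0b a5 a5
  t1: c6 a5 ac a5
  t2: 0b a5 ac a5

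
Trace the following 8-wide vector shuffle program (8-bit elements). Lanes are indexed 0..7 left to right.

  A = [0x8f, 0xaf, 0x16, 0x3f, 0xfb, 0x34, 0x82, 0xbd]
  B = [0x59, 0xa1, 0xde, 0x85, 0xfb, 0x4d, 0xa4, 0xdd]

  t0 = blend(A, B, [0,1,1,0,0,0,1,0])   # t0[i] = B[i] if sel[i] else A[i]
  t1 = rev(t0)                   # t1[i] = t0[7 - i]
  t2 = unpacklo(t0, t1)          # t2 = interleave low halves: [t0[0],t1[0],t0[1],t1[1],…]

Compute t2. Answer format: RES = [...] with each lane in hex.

t0 = [0x8f, 0xa1, 0xde, 0x3f, 0xfb, 0x34, 0xa4, 0xbd]
t1 = [0xbd, 0xa4, 0x34, 0xfb, 0x3f, 0xde, 0xa1, 0x8f]
t2 = [0x8f, 0xbd, 0xa1, 0xa4, 0xde, 0x34, 0x3f, 0xfb]

RES = [0x8f, 0xbd, 0xa1, 0xa4, 0xde, 0x34, 0x3f, 0xfb]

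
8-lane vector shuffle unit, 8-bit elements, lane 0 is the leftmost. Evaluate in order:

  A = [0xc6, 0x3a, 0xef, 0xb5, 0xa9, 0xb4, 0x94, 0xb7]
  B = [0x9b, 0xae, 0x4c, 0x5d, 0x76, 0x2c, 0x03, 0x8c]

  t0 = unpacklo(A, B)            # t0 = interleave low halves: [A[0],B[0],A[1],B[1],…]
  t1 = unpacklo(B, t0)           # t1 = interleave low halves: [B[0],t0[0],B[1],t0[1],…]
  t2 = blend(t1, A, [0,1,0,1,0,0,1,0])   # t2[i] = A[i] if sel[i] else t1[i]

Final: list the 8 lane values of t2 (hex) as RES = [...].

RES = [0x9b, 0x3a, 0xae, 0xb5, 0x4c, 0x3a, 0x94, 0xae]

  t0: c6 9b 3a ae ef 4c b5 5d
  t1: 9b c6 ae 9b 4c 3a 5d ae
  t2: 9b 3a ae b5 4c 3a 94 ae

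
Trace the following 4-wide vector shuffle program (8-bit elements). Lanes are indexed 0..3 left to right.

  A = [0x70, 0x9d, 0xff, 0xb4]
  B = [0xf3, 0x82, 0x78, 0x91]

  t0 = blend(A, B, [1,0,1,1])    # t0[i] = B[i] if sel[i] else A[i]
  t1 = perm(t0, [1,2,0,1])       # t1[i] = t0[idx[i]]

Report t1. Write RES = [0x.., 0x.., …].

  t0: f3 9d 78 91
  t1: 9d 78 f3 9d

RES = [0x9d, 0x78, 0xf3, 0x9d]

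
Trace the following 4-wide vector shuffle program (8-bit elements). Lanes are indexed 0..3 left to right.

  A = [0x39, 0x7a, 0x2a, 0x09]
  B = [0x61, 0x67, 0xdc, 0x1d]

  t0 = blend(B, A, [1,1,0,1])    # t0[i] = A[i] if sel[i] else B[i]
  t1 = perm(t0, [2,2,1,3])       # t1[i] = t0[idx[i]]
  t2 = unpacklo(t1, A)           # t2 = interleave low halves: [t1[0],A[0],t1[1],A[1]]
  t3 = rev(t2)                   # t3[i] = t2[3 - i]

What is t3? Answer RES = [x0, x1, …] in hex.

→ t0 |39|7a|dc|09|
→ t1 |dc|dc|7a|09|
→ t2 |dc|39|dc|7a|
→ t3 |7a|dc|39|dc|

RES = [0x7a, 0xdc, 0x39, 0xdc]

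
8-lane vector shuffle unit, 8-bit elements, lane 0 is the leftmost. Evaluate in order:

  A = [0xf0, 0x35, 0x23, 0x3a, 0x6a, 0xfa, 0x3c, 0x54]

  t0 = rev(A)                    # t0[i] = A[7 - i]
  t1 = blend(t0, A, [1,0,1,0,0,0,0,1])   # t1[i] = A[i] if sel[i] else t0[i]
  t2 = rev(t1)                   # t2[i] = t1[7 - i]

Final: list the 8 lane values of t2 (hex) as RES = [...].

→ t0 |54|3c|fa|6a|3a|23|35|f0|
→ t1 |f0|3c|23|6a|3a|23|35|54|
→ t2 |54|35|23|3a|6a|23|3c|f0|

RES = [0x54, 0x35, 0x23, 0x3a, 0x6a, 0x23, 0x3c, 0xf0]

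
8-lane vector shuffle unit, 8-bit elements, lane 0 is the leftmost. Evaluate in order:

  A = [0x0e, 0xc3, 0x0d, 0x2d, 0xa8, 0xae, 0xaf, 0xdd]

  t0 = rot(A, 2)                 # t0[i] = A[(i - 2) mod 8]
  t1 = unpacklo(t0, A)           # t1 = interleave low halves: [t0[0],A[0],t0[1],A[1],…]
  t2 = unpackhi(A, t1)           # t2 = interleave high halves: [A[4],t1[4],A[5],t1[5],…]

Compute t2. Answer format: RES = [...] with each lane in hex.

RES = [0xa8, 0x0e, 0xae, 0x0d, 0xaf, 0xc3, 0xdd, 0x2d]

  t0: af dd 0e c3 0d 2d a8 ae
  t1: af 0e dd c3 0e 0d c3 2d
  t2: a8 0e ae 0d af c3 dd 2d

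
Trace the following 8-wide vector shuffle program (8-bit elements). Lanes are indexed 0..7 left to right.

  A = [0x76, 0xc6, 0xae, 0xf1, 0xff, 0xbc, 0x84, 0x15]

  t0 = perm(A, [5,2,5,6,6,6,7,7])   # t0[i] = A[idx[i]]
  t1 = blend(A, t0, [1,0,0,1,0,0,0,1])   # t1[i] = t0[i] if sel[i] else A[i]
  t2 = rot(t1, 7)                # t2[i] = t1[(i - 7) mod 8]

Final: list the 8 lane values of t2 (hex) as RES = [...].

t0 = [0xbc, 0xae, 0xbc, 0x84, 0x84, 0x84, 0x15, 0x15]
t1 = [0xbc, 0xc6, 0xae, 0x84, 0xff, 0xbc, 0x84, 0x15]
t2 = [0xc6, 0xae, 0x84, 0xff, 0xbc, 0x84, 0x15, 0xbc]

RES = [ 0xc6  0xae  0x84  0xff  0xbc  0x84  0x15  0xbc ]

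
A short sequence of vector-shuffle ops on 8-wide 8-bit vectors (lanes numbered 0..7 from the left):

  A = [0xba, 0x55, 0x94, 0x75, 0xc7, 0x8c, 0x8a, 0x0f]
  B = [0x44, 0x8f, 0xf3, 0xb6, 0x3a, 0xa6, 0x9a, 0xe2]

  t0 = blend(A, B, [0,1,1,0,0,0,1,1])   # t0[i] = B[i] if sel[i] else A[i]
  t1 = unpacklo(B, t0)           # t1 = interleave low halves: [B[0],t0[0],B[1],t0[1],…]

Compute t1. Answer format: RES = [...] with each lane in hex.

t0 = [0xba, 0x8f, 0xf3, 0x75, 0xc7, 0x8c, 0x9a, 0xe2]
t1 = [0x44, 0xba, 0x8f, 0x8f, 0xf3, 0xf3, 0xb6, 0x75]

RES = [0x44, 0xba, 0x8f, 0x8f, 0xf3, 0xf3, 0xb6, 0x75]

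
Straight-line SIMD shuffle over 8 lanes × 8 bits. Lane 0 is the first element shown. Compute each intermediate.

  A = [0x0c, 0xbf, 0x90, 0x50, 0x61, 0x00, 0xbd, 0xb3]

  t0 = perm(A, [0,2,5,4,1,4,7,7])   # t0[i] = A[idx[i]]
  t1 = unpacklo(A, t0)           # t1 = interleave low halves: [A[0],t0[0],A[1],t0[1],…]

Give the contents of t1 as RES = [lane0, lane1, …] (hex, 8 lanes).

→ t0 |0c|90|00|61|bf|61|b3|b3|
→ t1 |0c|0c|bf|90|90|00|50|61|

RES = [0x0c, 0x0c, 0xbf, 0x90, 0x90, 0x00, 0x50, 0x61]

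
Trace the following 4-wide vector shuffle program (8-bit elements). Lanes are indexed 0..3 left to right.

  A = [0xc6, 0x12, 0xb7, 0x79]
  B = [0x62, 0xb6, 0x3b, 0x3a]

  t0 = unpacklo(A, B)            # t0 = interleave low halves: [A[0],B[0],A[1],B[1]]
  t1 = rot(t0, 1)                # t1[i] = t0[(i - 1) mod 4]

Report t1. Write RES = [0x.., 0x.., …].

  t0: c6 62 12 b6
  t1: b6 c6 62 12

RES = [ 0xb6  0xc6  0x62  0x12 ]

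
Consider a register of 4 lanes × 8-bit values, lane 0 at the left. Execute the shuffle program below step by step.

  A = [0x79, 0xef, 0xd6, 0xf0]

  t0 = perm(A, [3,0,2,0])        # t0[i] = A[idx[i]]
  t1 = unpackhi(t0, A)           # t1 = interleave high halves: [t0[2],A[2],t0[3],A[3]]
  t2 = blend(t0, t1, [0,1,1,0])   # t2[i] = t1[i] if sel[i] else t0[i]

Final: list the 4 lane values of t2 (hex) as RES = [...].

→ t0 |f0|79|d6|79|
→ t1 |d6|d6|79|f0|
→ t2 |f0|d6|79|79|

RES = [0xf0, 0xd6, 0x79, 0x79]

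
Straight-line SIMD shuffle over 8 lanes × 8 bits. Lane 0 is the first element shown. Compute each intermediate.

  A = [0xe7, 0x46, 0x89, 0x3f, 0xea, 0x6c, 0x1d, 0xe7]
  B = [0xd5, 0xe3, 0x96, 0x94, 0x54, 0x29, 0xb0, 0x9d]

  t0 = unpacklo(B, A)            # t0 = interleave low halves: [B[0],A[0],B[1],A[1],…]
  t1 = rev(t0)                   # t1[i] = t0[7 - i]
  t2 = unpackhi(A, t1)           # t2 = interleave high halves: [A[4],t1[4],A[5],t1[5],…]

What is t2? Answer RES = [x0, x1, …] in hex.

→ t0 |d5|e7|e3|46|96|89|94|3f|
→ t1 |3f|94|89|96|46|e3|e7|d5|
→ t2 |ea|46|6c|e3|1d|e7|e7|d5|

RES = [0xea, 0x46, 0x6c, 0xe3, 0x1d, 0xe7, 0xe7, 0xd5]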